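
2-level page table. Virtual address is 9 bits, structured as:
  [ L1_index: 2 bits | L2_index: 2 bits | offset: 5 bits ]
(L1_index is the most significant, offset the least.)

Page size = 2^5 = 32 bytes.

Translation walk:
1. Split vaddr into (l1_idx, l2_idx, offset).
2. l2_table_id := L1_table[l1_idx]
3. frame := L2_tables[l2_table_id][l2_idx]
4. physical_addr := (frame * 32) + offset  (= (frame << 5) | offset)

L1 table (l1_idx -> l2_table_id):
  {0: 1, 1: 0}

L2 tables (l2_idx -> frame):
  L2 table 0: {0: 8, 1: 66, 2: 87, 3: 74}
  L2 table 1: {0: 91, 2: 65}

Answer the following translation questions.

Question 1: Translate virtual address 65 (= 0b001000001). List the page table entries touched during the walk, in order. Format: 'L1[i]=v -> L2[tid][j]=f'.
vaddr = 65 = 0b001000001
Split: l1_idx=0, l2_idx=2, offset=1

Answer: L1[0]=1 -> L2[1][2]=65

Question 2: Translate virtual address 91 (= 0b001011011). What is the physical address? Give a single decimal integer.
vaddr = 91 = 0b001011011
Split: l1_idx=0, l2_idx=2, offset=27
L1[0] = 1
L2[1][2] = 65
paddr = 65 * 32 + 27 = 2107

Answer: 2107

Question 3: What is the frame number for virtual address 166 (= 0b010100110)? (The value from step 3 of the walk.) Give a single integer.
Answer: 66

Derivation:
vaddr = 166: l1_idx=1, l2_idx=1
L1[1] = 0; L2[0][1] = 66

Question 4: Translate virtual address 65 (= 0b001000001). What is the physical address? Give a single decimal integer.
Answer: 2081

Derivation:
vaddr = 65 = 0b001000001
Split: l1_idx=0, l2_idx=2, offset=1
L1[0] = 1
L2[1][2] = 65
paddr = 65 * 32 + 1 = 2081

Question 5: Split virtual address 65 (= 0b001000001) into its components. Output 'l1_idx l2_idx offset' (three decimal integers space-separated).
Answer: 0 2 1

Derivation:
vaddr = 65 = 0b001000001
  top 2 bits -> l1_idx = 0
  next 2 bits -> l2_idx = 2
  bottom 5 bits -> offset = 1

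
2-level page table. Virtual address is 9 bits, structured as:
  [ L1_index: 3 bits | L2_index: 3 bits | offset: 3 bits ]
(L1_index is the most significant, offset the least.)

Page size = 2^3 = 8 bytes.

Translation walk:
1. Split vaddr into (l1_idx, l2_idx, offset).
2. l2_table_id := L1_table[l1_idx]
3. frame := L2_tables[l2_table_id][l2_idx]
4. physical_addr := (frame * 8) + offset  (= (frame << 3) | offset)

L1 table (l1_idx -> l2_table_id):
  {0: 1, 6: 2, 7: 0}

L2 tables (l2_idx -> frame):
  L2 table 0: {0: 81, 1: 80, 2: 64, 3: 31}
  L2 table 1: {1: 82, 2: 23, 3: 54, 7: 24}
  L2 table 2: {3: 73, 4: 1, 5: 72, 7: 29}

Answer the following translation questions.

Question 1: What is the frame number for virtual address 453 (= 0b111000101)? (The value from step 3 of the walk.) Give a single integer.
Answer: 81

Derivation:
vaddr = 453: l1_idx=7, l2_idx=0
L1[7] = 0; L2[0][0] = 81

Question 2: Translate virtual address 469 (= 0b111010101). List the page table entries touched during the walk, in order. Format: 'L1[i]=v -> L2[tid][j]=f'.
Answer: L1[7]=0 -> L2[0][2]=64

Derivation:
vaddr = 469 = 0b111010101
Split: l1_idx=7, l2_idx=2, offset=5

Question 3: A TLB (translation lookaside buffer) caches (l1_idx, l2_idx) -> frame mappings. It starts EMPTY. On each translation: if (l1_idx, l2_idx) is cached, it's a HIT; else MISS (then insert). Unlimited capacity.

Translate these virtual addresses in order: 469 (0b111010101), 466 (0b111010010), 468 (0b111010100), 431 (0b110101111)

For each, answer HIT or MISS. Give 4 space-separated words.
Answer: MISS HIT HIT MISS

Derivation:
vaddr=469: (7,2) not in TLB -> MISS, insert
vaddr=466: (7,2) in TLB -> HIT
vaddr=468: (7,2) in TLB -> HIT
vaddr=431: (6,5) not in TLB -> MISS, insert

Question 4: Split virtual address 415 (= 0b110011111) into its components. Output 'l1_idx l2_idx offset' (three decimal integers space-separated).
vaddr = 415 = 0b110011111
  top 3 bits -> l1_idx = 6
  next 3 bits -> l2_idx = 3
  bottom 3 bits -> offset = 7

Answer: 6 3 7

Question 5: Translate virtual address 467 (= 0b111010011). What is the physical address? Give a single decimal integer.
Answer: 515

Derivation:
vaddr = 467 = 0b111010011
Split: l1_idx=7, l2_idx=2, offset=3
L1[7] = 0
L2[0][2] = 64
paddr = 64 * 8 + 3 = 515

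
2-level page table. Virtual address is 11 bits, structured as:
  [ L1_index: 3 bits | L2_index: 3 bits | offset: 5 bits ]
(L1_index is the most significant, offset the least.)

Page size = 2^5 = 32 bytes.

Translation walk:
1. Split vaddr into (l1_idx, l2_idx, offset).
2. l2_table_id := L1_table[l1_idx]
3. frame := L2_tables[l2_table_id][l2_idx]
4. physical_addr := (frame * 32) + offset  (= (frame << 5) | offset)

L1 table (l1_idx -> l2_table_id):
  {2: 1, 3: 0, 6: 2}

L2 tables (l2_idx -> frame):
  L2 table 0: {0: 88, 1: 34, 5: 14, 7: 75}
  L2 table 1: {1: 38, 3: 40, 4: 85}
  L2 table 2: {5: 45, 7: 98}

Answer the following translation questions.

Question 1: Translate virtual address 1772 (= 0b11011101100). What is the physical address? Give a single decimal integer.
vaddr = 1772 = 0b11011101100
Split: l1_idx=6, l2_idx=7, offset=12
L1[6] = 2
L2[2][7] = 98
paddr = 98 * 32 + 12 = 3148

Answer: 3148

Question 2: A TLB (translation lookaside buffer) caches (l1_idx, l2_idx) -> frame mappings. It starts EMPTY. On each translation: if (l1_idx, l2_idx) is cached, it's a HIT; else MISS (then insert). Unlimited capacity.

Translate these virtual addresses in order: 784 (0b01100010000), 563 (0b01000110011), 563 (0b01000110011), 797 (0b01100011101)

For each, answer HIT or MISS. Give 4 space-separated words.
vaddr=784: (3,0) not in TLB -> MISS, insert
vaddr=563: (2,1) not in TLB -> MISS, insert
vaddr=563: (2,1) in TLB -> HIT
vaddr=797: (3,0) in TLB -> HIT

Answer: MISS MISS HIT HIT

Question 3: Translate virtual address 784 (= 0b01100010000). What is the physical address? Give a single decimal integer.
vaddr = 784 = 0b01100010000
Split: l1_idx=3, l2_idx=0, offset=16
L1[3] = 0
L2[0][0] = 88
paddr = 88 * 32 + 16 = 2832

Answer: 2832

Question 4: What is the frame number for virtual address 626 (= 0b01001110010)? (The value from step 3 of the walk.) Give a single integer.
Answer: 40

Derivation:
vaddr = 626: l1_idx=2, l2_idx=3
L1[2] = 1; L2[1][3] = 40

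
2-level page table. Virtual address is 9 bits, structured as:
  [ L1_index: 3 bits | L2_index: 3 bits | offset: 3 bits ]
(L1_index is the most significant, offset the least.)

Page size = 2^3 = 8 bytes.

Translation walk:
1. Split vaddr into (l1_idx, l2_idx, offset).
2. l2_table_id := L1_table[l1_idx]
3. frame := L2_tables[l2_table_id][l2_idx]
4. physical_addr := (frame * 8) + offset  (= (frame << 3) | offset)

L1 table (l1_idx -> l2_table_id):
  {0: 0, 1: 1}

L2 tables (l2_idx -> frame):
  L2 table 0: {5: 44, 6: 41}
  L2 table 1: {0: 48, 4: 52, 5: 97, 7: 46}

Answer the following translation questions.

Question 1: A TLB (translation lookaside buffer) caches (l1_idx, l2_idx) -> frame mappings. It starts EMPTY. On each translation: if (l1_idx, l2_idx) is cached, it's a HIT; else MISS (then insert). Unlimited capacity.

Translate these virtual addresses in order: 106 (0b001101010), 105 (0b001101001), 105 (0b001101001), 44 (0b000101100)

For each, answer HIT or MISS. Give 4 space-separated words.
vaddr=106: (1,5) not in TLB -> MISS, insert
vaddr=105: (1,5) in TLB -> HIT
vaddr=105: (1,5) in TLB -> HIT
vaddr=44: (0,5) not in TLB -> MISS, insert

Answer: MISS HIT HIT MISS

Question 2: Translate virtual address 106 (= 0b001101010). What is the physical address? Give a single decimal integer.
vaddr = 106 = 0b001101010
Split: l1_idx=1, l2_idx=5, offset=2
L1[1] = 1
L2[1][5] = 97
paddr = 97 * 8 + 2 = 778

Answer: 778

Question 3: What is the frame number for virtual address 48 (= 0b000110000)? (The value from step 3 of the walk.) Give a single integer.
vaddr = 48: l1_idx=0, l2_idx=6
L1[0] = 0; L2[0][6] = 41

Answer: 41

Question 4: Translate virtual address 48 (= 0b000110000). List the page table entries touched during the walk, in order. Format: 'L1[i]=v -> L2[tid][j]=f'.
vaddr = 48 = 0b000110000
Split: l1_idx=0, l2_idx=6, offset=0

Answer: L1[0]=0 -> L2[0][6]=41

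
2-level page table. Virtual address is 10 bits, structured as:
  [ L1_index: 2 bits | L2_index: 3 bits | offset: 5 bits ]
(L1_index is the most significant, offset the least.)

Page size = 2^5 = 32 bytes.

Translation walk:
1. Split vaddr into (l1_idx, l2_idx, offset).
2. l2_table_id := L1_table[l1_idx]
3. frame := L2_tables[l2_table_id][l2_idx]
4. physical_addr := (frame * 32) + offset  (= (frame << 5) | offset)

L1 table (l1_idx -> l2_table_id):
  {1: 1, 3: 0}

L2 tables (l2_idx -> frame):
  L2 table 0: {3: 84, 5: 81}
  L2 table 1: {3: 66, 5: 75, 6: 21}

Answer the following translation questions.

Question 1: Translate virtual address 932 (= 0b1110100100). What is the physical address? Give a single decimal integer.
Answer: 2596

Derivation:
vaddr = 932 = 0b1110100100
Split: l1_idx=3, l2_idx=5, offset=4
L1[3] = 0
L2[0][5] = 81
paddr = 81 * 32 + 4 = 2596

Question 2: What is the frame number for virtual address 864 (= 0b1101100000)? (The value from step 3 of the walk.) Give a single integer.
Answer: 84

Derivation:
vaddr = 864: l1_idx=3, l2_idx=3
L1[3] = 0; L2[0][3] = 84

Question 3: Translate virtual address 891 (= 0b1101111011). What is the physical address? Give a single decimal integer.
vaddr = 891 = 0b1101111011
Split: l1_idx=3, l2_idx=3, offset=27
L1[3] = 0
L2[0][3] = 84
paddr = 84 * 32 + 27 = 2715

Answer: 2715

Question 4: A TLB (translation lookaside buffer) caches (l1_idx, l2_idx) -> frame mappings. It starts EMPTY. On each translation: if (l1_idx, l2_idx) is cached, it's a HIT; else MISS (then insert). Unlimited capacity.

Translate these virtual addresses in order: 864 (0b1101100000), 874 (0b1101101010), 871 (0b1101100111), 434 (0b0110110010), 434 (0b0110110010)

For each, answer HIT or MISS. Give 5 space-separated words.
Answer: MISS HIT HIT MISS HIT

Derivation:
vaddr=864: (3,3) not in TLB -> MISS, insert
vaddr=874: (3,3) in TLB -> HIT
vaddr=871: (3,3) in TLB -> HIT
vaddr=434: (1,5) not in TLB -> MISS, insert
vaddr=434: (1,5) in TLB -> HIT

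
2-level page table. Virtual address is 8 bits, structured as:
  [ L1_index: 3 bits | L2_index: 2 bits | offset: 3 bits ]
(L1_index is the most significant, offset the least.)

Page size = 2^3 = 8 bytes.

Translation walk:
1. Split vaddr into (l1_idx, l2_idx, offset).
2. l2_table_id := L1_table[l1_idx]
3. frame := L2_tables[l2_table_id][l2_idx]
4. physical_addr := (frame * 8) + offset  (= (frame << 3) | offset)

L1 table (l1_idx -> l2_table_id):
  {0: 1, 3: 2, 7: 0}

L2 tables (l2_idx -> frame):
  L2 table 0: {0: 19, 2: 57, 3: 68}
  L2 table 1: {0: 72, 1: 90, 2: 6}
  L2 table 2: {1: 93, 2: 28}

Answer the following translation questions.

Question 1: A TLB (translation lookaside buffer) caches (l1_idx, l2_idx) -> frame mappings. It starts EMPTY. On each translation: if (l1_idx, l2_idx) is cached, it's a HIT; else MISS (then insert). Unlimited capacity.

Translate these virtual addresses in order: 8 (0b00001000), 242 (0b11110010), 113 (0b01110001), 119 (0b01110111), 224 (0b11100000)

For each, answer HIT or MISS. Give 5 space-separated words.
Answer: MISS MISS MISS HIT MISS

Derivation:
vaddr=8: (0,1) not in TLB -> MISS, insert
vaddr=242: (7,2) not in TLB -> MISS, insert
vaddr=113: (3,2) not in TLB -> MISS, insert
vaddr=119: (3,2) in TLB -> HIT
vaddr=224: (7,0) not in TLB -> MISS, insert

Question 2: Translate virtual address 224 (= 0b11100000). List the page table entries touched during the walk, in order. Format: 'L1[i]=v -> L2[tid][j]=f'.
vaddr = 224 = 0b11100000
Split: l1_idx=7, l2_idx=0, offset=0

Answer: L1[7]=0 -> L2[0][0]=19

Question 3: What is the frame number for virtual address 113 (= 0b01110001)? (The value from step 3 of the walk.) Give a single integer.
vaddr = 113: l1_idx=3, l2_idx=2
L1[3] = 2; L2[2][2] = 28

Answer: 28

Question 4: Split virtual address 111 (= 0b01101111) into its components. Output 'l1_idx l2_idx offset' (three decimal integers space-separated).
Answer: 3 1 7

Derivation:
vaddr = 111 = 0b01101111
  top 3 bits -> l1_idx = 3
  next 2 bits -> l2_idx = 1
  bottom 3 bits -> offset = 7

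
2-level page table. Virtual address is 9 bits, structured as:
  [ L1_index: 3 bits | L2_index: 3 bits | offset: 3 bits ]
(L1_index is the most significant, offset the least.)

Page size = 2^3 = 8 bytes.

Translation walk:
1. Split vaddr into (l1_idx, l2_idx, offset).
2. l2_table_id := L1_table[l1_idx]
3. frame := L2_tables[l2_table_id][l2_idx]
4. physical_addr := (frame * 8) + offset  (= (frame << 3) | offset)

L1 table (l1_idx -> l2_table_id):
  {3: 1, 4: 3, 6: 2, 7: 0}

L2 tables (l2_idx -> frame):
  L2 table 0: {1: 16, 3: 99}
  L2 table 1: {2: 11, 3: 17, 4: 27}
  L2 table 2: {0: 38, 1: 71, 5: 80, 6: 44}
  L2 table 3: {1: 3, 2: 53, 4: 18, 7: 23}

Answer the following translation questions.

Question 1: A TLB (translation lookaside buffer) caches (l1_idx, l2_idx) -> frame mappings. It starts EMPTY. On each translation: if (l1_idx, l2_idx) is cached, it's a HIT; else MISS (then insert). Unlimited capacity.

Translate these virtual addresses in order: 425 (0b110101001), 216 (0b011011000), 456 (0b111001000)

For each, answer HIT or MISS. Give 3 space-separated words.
vaddr=425: (6,5) not in TLB -> MISS, insert
vaddr=216: (3,3) not in TLB -> MISS, insert
vaddr=456: (7,1) not in TLB -> MISS, insert

Answer: MISS MISS MISS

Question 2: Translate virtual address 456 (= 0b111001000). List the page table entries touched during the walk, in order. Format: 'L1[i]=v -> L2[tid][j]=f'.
vaddr = 456 = 0b111001000
Split: l1_idx=7, l2_idx=1, offset=0

Answer: L1[7]=0 -> L2[0][1]=16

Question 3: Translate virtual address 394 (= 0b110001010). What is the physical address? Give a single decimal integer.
vaddr = 394 = 0b110001010
Split: l1_idx=6, l2_idx=1, offset=2
L1[6] = 2
L2[2][1] = 71
paddr = 71 * 8 + 2 = 570

Answer: 570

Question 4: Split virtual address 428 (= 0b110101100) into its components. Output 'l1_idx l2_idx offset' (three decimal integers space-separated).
Answer: 6 5 4

Derivation:
vaddr = 428 = 0b110101100
  top 3 bits -> l1_idx = 6
  next 3 bits -> l2_idx = 5
  bottom 3 bits -> offset = 4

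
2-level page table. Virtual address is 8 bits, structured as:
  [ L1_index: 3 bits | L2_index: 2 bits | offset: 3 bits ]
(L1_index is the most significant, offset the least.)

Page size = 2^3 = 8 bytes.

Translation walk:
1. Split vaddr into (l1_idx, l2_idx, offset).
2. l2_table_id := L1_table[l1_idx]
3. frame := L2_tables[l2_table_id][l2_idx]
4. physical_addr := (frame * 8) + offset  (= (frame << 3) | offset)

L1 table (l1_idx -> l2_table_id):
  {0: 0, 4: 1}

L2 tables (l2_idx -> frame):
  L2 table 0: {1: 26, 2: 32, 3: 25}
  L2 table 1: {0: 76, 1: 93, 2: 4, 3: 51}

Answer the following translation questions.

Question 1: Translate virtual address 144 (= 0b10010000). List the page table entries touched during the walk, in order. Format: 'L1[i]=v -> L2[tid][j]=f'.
Answer: L1[4]=1 -> L2[1][2]=4

Derivation:
vaddr = 144 = 0b10010000
Split: l1_idx=4, l2_idx=2, offset=0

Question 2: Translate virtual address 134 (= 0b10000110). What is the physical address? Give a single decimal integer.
vaddr = 134 = 0b10000110
Split: l1_idx=4, l2_idx=0, offset=6
L1[4] = 1
L2[1][0] = 76
paddr = 76 * 8 + 6 = 614

Answer: 614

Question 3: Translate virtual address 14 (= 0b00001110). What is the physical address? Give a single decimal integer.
vaddr = 14 = 0b00001110
Split: l1_idx=0, l2_idx=1, offset=6
L1[0] = 0
L2[0][1] = 26
paddr = 26 * 8 + 6 = 214

Answer: 214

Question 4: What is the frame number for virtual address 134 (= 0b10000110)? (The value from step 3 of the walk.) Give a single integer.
Answer: 76

Derivation:
vaddr = 134: l1_idx=4, l2_idx=0
L1[4] = 1; L2[1][0] = 76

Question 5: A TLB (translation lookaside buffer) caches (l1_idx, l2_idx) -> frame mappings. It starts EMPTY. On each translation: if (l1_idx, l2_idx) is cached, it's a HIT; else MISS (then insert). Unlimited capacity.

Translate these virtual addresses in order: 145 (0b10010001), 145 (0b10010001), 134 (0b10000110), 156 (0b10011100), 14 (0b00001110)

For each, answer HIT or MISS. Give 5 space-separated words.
Answer: MISS HIT MISS MISS MISS

Derivation:
vaddr=145: (4,2) not in TLB -> MISS, insert
vaddr=145: (4,2) in TLB -> HIT
vaddr=134: (4,0) not in TLB -> MISS, insert
vaddr=156: (4,3) not in TLB -> MISS, insert
vaddr=14: (0,1) not in TLB -> MISS, insert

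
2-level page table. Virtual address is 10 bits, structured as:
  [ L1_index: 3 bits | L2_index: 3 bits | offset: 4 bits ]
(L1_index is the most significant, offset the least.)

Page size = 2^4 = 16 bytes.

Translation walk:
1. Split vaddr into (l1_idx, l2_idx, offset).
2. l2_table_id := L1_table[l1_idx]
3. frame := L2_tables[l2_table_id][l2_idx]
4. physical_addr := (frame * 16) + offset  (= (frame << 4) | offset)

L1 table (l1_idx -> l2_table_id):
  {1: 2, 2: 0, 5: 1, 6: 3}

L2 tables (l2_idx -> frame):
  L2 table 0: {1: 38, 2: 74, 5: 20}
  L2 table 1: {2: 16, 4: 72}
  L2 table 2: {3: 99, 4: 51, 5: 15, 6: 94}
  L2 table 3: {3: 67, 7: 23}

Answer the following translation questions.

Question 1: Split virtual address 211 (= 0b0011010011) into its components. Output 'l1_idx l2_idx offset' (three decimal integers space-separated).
Answer: 1 5 3

Derivation:
vaddr = 211 = 0b0011010011
  top 3 bits -> l1_idx = 1
  next 3 bits -> l2_idx = 5
  bottom 4 bits -> offset = 3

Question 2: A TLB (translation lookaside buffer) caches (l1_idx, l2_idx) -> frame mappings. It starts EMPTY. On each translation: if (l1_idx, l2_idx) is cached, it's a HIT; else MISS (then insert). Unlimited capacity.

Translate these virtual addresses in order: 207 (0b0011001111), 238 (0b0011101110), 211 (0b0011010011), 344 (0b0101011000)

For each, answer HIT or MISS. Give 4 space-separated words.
Answer: MISS MISS MISS MISS

Derivation:
vaddr=207: (1,4) not in TLB -> MISS, insert
vaddr=238: (1,6) not in TLB -> MISS, insert
vaddr=211: (1,5) not in TLB -> MISS, insert
vaddr=344: (2,5) not in TLB -> MISS, insert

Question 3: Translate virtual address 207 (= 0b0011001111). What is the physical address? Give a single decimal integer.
vaddr = 207 = 0b0011001111
Split: l1_idx=1, l2_idx=4, offset=15
L1[1] = 2
L2[2][4] = 51
paddr = 51 * 16 + 15 = 831

Answer: 831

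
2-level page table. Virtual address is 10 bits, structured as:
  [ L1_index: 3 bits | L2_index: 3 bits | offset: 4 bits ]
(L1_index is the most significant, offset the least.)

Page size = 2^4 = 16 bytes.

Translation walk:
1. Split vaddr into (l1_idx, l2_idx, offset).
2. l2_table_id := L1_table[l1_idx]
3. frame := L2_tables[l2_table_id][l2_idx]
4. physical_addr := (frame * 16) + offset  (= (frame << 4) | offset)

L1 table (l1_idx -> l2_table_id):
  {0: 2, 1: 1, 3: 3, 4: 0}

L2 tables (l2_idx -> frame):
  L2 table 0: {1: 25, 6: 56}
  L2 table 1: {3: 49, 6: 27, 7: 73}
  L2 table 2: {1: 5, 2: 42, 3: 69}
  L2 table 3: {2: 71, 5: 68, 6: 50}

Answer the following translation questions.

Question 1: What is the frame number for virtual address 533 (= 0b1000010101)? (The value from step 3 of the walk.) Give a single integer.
vaddr = 533: l1_idx=4, l2_idx=1
L1[4] = 0; L2[0][1] = 25

Answer: 25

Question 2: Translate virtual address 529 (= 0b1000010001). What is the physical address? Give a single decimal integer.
Answer: 401

Derivation:
vaddr = 529 = 0b1000010001
Split: l1_idx=4, l2_idx=1, offset=1
L1[4] = 0
L2[0][1] = 25
paddr = 25 * 16 + 1 = 401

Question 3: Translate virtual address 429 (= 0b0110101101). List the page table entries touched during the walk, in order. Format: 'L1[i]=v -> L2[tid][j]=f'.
vaddr = 429 = 0b0110101101
Split: l1_idx=3, l2_idx=2, offset=13

Answer: L1[3]=3 -> L2[3][2]=71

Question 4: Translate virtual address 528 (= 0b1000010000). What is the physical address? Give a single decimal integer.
vaddr = 528 = 0b1000010000
Split: l1_idx=4, l2_idx=1, offset=0
L1[4] = 0
L2[0][1] = 25
paddr = 25 * 16 + 0 = 400

Answer: 400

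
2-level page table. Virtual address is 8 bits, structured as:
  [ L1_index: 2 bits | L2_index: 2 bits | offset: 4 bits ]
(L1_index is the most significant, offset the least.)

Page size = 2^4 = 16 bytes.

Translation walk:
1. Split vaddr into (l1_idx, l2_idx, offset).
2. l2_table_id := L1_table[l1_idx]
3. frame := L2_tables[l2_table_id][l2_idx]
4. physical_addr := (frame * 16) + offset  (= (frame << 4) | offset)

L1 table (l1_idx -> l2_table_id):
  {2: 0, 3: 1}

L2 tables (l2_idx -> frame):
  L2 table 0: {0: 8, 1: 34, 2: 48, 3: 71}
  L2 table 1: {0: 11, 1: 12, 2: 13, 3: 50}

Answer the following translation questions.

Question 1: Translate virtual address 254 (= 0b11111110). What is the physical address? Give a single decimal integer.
vaddr = 254 = 0b11111110
Split: l1_idx=3, l2_idx=3, offset=14
L1[3] = 1
L2[1][3] = 50
paddr = 50 * 16 + 14 = 814

Answer: 814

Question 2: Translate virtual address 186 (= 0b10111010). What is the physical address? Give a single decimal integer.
Answer: 1146

Derivation:
vaddr = 186 = 0b10111010
Split: l1_idx=2, l2_idx=3, offset=10
L1[2] = 0
L2[0][3] = 71
paddr = 71 * 16 + 10 = 1146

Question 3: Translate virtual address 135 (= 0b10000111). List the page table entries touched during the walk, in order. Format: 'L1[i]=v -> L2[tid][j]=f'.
Answer: L1[2]=0 -> L2[0][0]=8

Derivation:
vaddr = 135 = 0b10000111
Split: l1_idx=2, l2_idx=0, offset=7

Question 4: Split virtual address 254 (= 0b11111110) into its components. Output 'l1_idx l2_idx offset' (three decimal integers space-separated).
Answer: 3 3 14

Derivation:
vaddr = 254 = 0b11111110
  top 2 bits -> l1_idx = 3
  next 2 bits -> l2_idx = 3
  bottom 4 bits -> offset = 14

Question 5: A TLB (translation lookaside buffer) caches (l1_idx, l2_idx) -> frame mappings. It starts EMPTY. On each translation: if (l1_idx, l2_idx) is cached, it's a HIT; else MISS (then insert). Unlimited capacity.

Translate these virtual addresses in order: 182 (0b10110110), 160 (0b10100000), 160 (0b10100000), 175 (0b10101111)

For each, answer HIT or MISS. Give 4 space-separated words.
Answer: MISS MISS HIT HIT

Derivation:
vaddr=182: (2,3) not in TLB -> MISS, insert
vaddr=160: (2,2) not in TLB -> MISS, insert
vaddr=160: (2,2) in TLB -> HIT
vaddr=175: (2,2) in TLB -> HIT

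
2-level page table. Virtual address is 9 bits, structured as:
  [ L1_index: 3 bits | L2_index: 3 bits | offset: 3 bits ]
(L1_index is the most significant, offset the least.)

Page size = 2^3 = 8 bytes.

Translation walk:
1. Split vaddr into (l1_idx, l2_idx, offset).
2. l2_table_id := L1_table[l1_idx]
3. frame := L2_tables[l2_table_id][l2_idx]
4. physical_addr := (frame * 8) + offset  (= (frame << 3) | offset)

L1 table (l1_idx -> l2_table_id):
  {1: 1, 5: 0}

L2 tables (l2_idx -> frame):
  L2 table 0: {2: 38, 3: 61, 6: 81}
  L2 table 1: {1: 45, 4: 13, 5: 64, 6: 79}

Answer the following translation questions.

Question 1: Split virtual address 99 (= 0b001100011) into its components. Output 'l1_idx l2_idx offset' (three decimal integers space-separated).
Answer: 1 4 3

Derivation:
vaddr = 99 = 0b001100011
  top 3 bits -> l1_idx = 1
  next 3 bits -> l2_idx = 4
  bottom 3 bits -> offset = 3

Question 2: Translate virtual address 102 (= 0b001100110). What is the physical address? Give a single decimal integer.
vaddr = 102 = 0b001100110
Split: l1_idx=1, l2_idx=4, offset=6
L1[1] = 1
L2[1][4] = 13
paddr = 13 * 8 + 6 = 110

Answer: 110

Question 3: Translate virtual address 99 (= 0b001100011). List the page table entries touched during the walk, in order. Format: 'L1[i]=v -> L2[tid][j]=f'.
Answer: L1[1]=1 -> L2[1][4]=13

Derivation:
vaddr = 99 = 0b001100011
Split: l1_idx=1, l2_idx=4, offset=3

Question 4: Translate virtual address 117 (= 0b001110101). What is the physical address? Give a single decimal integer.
Answer: 637

Derivation:
vaddr = 117 = 0b001110101
Split: l1_idx=1, l2_idx=6, offset=5
L1[1] = 1
L2[1][6] = 79
paddr = 79 * 8 + 5 = 637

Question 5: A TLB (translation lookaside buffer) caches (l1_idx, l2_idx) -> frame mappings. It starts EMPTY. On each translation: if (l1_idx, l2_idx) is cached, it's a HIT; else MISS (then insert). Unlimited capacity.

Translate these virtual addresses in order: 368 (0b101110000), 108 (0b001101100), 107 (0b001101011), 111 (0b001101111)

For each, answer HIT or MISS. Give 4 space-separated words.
vaddr=368: (5,6) not in TLB -> MISS, insert
vaddr=108: (1,5) not in TLB -> MISS, insert
vaddr=107: (1,5) in TLB -> HIT
vaddr=111: (1,5) in TLB -> HIT

Answer: MISS MISS HIT HIT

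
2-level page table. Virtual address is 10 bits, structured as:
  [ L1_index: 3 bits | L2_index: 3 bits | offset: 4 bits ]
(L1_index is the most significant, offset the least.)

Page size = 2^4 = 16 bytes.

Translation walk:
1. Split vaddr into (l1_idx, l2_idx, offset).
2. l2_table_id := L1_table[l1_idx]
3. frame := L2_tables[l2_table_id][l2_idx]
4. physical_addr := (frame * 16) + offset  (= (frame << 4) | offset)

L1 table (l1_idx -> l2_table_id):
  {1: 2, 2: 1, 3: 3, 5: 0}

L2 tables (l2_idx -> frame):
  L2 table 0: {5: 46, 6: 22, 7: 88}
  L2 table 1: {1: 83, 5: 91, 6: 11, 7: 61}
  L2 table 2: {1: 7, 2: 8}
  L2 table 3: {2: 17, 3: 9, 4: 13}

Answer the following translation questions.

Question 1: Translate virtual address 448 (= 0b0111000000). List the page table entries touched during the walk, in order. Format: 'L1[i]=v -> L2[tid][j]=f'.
vaddr = 448 = 0b0111000000
Split: l1_idx=3, l2_idx=4, offset=0

Answer: L1[3]=3 -> L2[3][4]=13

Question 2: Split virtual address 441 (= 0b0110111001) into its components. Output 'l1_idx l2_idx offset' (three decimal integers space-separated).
Answer: 3 3 9

Derivation:
vaddr = 441 = 0b0110111001
  top 3 bits -> l1_idx = 3
  next 3 bits -> l2_idx = 3
  bottom 4 bits -> offset = 9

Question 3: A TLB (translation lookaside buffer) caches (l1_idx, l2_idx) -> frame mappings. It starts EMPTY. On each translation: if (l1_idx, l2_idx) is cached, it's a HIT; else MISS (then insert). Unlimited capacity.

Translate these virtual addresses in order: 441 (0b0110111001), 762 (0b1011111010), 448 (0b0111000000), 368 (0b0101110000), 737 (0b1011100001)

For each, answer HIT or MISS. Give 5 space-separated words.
vaddr=441: (3,3) not in TLB -> MISS, insert
vaddr=762: (5,7) not in TLB -> MISS, insert
vaddr=448: (3,4) not in TLB -> MISS, insert
vaddr=368: (2,7) not in TLB -> MISS, insert
vaddr=737: (5,6) not in TLB -> MISS, insert

Answer: MISS MISS MISS MISS MISS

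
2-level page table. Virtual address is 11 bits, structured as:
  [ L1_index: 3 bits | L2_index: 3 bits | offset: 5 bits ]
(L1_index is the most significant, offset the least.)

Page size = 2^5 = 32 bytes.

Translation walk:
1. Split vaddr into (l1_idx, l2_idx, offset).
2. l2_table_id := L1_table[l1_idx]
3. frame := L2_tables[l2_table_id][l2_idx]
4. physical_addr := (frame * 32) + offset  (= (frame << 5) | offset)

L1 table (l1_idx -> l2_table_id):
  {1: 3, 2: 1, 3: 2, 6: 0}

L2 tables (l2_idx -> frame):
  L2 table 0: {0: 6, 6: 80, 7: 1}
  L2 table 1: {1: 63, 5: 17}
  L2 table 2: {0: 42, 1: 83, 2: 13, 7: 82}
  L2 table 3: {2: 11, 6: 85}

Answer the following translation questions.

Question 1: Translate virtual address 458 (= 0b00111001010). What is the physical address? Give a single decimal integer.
vaddr = 458 = 0b00111001010
Split: l1_idx=1, l2_idx=6, offset=10
L1[1] = 3
L2[3][6] = 85
paddr = 85 * 32 + 10 = 2730

Answer: 2730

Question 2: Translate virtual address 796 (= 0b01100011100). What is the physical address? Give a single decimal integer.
Answer: 1372

Derivation:
vaddr = 796 = 0b01100011100
Split: l1_idx=3, l2_idx=0, offset=28
L1[3] = 2
L2[2][0] = 42
paddr = 42 * 32 + 28 = 1372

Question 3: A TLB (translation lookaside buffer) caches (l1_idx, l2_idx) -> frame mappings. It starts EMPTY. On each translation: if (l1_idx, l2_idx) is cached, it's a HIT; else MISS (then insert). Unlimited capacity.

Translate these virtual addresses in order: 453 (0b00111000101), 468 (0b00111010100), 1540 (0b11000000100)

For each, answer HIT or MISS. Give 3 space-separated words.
vaddr=453: (1,6) not in TLB -> MISS, insert
vaddr=468: (1,6) in TLB -> HIT
vaddr=1540: (6,0) not in TLB -> MISS, insert

Answer: MISS HIT MISS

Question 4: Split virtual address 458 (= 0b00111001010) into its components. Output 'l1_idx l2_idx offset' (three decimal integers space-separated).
Answer: 1 6 10

Derivation:
vaddr = 458 = 0b00111001010
  top 3 bits -> l1_idx = 1
  next 3 bits -> l2_idx = 6
  bottom 5 bits -> offset = 10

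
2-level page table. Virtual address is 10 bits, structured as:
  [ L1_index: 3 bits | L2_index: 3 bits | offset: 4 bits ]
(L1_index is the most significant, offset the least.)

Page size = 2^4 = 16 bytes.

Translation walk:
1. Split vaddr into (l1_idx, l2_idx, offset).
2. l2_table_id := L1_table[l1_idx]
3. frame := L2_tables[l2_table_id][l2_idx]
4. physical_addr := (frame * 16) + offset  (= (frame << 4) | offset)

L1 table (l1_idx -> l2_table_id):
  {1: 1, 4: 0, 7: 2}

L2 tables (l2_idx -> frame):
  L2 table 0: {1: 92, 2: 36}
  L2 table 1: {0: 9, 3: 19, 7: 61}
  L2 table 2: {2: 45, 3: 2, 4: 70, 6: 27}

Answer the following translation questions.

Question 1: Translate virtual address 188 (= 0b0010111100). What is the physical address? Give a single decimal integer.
vaddr = 188 = 0b0010111100
Split: l1_idx=1, l2_idx=3, offset=12
L1[1] = 1
L2[1][3] = 19
paddr = 19 * 16 + 12 = 316

Answer: 316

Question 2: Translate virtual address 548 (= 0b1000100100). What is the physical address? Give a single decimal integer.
vaddr = 548 = 0b1000100100
Split: l1_idx=4, l2_idx=2, offset=4
L1[4] = 0
L2[0][2] = 36
paddr = 36 * 16 + 4 = 580

Answer: 580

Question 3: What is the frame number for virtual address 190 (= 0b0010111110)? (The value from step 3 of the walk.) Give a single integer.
Answer: 19

Derivation:
vaddr = 190: l1_idx=1, l2_idx=3
L1[1] = 1; L2[1][3] = 19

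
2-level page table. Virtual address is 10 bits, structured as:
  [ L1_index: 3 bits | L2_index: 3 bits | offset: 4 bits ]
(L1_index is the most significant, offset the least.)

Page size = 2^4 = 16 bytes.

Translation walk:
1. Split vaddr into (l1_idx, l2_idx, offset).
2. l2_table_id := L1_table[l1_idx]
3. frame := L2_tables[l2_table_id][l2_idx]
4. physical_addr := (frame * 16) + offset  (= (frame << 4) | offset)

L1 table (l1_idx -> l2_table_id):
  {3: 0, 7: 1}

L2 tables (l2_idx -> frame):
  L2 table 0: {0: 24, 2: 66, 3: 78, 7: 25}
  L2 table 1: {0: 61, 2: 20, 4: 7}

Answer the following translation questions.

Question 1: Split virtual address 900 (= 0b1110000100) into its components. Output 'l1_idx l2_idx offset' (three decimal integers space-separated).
Answer: 7 0 4

Derivation:
vaddr = 900 = 0b1110000100
  top 3 bits -> l1_idx = 7
  next 3 bits -> l2_idx = 0
  bottom 4 bits -> offset = 4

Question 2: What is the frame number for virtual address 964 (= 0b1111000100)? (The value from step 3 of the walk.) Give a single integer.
vaddr = 964: l1_idx=7, l2_idx=4
L1[7] = 1; L2[1][4] = 7

Answer: 7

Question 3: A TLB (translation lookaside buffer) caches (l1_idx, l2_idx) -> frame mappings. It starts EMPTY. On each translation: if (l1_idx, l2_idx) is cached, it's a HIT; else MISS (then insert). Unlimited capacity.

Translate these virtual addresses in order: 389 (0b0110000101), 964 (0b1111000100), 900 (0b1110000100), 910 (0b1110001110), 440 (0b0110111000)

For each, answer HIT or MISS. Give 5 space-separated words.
Answer: MISS MISS MISS HIT MISS

Derivation:
vaddr=389: (3,0) not in TLB -> MISS, insert
vaddr=964: (7,4) not in TLB -> MISS, insert
vaddr=900: (7,0) not in TLB -> MISS, insert
vaddr=910: (7,0) in TLB -> HIT
vaddr=440: (3,3) not in TLB -> MISS, insert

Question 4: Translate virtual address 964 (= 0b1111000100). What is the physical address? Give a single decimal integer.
vaddr = 964 = 0b1111000100
Split: l1_idx=7, l2_idx=4, offset=4
L1[7] = 1
L2[1][4] = 7
paddr = 7 * 16 + 4 = 116

Answer: 116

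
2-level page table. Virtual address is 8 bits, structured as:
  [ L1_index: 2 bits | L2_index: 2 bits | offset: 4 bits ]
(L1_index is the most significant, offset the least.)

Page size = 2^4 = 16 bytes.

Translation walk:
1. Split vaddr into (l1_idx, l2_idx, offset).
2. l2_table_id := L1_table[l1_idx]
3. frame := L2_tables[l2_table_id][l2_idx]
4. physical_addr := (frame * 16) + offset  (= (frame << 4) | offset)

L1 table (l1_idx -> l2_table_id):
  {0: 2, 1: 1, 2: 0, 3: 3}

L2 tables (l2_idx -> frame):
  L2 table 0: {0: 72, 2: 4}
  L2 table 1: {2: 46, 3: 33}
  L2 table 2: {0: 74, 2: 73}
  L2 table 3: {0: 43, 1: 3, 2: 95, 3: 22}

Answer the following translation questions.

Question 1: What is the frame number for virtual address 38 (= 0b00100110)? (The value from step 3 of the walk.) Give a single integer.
vaddr = 38: l1_idx=0, l2_idx=2
L1[0] = 2; L2[2][2] = 73

Answer: 73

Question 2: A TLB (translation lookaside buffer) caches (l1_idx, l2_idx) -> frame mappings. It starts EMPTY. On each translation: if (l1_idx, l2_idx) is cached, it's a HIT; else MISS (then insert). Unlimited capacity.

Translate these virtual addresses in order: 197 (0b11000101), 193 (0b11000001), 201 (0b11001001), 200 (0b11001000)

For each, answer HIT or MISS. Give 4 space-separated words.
vaddr=197: (3,0) not in TLB -> MISS, insert
vaddr=193: (3,0) in TLB -> HIT
vaddr=201: (3,0) in TLB -> HIT
vaddr=200: (3,0) in TLB -> HIT

Answer: MISS HIT HIT HIT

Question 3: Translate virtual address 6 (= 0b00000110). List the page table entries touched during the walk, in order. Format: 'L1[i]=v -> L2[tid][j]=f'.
vaddr = 6 = 0b00000110
Split: l1_idx=0, l2_idx=0, offset=6

Answer: L1[0]=2 -> L2[2][0]=74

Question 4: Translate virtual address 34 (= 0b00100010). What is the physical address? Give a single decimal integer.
Answer: 1170

Derivation:
vaddr = 34 = 0b00100010
Split: l1_idx=0, l2_idx=2, offset=2
L1[0] = 2
L2[2][2] = 73
paddr = 73 * 16 + 2 = 1170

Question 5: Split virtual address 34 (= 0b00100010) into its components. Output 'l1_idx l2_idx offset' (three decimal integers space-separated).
Answer: 0 2 2

Derivation:
vaddr = 34 = 0b00100010
  top 2 bits -> l1_idx = 0
  next 2 bits -> l2_idx = 2
  bottom 4 bits -> offset = 2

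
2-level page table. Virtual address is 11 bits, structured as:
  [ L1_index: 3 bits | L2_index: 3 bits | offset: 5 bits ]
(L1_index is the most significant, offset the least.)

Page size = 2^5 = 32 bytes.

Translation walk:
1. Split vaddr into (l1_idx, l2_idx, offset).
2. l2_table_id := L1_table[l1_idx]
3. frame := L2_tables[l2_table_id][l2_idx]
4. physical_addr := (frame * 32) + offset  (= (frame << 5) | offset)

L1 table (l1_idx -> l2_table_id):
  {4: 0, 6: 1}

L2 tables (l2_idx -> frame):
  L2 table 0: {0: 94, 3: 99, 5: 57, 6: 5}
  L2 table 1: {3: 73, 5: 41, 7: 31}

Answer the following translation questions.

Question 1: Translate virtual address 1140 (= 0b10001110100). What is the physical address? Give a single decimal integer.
Answer: 3188

Derivation:
vaddr = 1140 = 0b10001110100
Split: l1_idx=4, l2_idx=3, offset=20
L1[4] = 0
L2[0][3] = 99
paddr = 99 * 32 + 20 = 3188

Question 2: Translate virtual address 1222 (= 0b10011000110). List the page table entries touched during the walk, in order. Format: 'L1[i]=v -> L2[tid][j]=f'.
Answer: L1[4]=0 -> L2[0][6]=5

Derivation:
vaddr = 1222 = 0b10011000110
Split: l1_idx=4, l2_idx=6, offset=6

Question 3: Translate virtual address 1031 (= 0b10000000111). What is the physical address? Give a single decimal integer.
vaddr = 1031 = 0b10000000111
Split: l1_idx=4, l2_idx=0, offset=7
L1[4] = 0
L2[0][0] = 94
paddr = 94 * 32 + 7 = 3015

Answer: 3015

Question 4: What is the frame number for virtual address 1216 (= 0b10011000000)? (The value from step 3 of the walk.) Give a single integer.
vaddr = 1216: l1_idx=4, l2_idx=6
L1[4] = 0; L2[0][6] = 5

Answer: 5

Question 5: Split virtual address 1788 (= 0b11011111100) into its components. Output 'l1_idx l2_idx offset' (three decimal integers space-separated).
Answer: 6 7 28

Derivation:
vaddr = 1788 = 0b11011111100
  top 3 bits -> l1_idx = 6
  next 3 bits -> l2_idx = 7
  bottom 5 bits -> offset = 28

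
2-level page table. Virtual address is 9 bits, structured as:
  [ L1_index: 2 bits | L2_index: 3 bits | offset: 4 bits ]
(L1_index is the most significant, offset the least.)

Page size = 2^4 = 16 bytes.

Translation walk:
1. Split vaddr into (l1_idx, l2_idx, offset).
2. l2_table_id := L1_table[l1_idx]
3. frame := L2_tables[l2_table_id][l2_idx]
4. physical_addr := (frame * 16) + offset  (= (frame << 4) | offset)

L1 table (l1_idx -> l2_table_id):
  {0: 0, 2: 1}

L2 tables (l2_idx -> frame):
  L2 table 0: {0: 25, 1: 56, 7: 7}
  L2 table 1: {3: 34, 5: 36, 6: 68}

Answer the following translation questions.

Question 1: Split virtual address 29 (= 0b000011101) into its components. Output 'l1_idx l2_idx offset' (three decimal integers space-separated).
vaddr = 29 = 0b000011101
  top 2 bits -> l1_idx = 0
  next 3 bits -> l2_idx = 1
  bottom 4 bits -> offset = 13

Answer: 0 1 13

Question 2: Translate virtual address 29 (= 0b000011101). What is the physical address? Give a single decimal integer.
Answer: 909

Derivation:
vaddr = 29 = 0b000011101
Split: l1_idx=0, l2_idx=1, offset=13
L1[0] = 0
L2[0][1] = 56
paddr = 56 * 16 + 13 = 909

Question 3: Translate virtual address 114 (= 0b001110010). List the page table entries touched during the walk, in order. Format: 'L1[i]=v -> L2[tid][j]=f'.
Answer: L1[0]=0 -> L2[0][7]=7

Derivation:
vaddr = 114 = 0b001110010
Split: l1_idx=0, l2_idx=7, offset=2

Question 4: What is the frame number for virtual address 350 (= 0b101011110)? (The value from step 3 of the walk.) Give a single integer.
vaddr = 350: l1_idx=2, l2_idx=5
L1[2] = 1; L2[1][5] = 36

Answer: 36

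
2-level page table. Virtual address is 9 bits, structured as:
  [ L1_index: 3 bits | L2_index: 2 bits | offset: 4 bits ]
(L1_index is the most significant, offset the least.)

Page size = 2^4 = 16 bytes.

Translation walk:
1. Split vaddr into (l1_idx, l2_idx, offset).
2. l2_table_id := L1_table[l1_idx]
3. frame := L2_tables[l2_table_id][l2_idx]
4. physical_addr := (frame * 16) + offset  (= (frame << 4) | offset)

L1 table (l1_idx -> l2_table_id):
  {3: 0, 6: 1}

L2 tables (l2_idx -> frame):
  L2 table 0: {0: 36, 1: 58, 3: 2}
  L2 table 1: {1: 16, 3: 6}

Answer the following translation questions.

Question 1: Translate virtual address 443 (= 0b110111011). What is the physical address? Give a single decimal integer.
Answer: 107

Derivation:
vaddr = 443 = 0b110111011
Split: l1_idx=6, l2_idx=3, offset=11
L1[6] = 1
L2[1][3] = 6
paddr = 6 * 16 + 11 = 107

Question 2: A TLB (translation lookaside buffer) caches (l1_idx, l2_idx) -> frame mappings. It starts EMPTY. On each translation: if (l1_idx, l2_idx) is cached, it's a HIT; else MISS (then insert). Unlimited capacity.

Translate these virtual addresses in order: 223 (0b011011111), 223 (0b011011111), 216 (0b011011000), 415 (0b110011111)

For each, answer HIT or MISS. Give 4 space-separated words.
Answer: MISS HIT HIT MISS

Derivation:
vaddr=223: (3,1) not in TLB -> MISS, insert
vaddr=223: (3,1) in TLB -> HIT
vaddr=216: (3,1) in TLB -> HIT
vaddr=415: (6,1) not in TLB -> MISS, insert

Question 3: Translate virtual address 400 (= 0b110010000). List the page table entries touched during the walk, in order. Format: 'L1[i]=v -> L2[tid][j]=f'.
Answer: L1[6]=1 -> L2[1][1]=16

Derivation:
vaddr = 400 = 0b110010000
Split: l1_idx=6, l2_idx=1, offset=0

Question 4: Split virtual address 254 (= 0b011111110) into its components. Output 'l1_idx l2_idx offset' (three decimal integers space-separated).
Answer: 3 3 14

Derivation:
vaddr = 254 = 0b011111110
  top 3 bits -> l1_idx = 3
  next 2 bits -> l2_idx = 3
  bottom 4 bits -> offset = 14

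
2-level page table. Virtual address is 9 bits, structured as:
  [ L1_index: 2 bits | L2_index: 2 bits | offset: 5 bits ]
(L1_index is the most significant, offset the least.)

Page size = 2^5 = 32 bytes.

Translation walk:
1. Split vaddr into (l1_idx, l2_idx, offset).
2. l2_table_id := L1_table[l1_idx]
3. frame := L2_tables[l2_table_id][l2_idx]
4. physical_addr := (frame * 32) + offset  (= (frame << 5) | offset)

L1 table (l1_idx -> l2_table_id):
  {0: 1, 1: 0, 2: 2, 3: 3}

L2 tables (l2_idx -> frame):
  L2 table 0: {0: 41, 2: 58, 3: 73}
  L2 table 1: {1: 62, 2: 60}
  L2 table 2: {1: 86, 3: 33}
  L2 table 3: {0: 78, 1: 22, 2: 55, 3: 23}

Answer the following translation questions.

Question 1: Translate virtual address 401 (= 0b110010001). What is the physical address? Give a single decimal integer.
Answer: 2513

Derivation:
vaddr = 401 = 0b110010001
Split: l1_idx=3, l2_idx=0, offset=17
L1[3] = 3
L2[3][0] = 78
paddr = 78 * 32 + 17 = 2513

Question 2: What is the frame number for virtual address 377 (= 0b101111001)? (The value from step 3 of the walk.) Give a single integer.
Answer: 33

Derivation:
vaddr = 377: l1_idx=2, l2_idx=3
L1[2] = 2; L2[2][3] = 33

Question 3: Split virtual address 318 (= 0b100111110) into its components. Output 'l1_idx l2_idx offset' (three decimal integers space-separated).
vaddr = 318 = 0b100111110
  top 2 bits -> l1_idx = 2
  next 2 bits -> l2_idx = 1
  bottom 5 bits -> offset = 30

Answer: 2 1 30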